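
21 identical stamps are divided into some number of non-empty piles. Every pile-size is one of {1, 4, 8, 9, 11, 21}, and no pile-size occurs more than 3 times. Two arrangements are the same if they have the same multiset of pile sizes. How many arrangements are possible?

9

The partitions of 21 that satisfy the conditions:
21
11,9,1
11,8,1,1
11,4,4,1,1
9,9,1,1,1
9,8,4
9,4,4,4
8,8,4,1
8,4,4,4,1
Counting gives 9.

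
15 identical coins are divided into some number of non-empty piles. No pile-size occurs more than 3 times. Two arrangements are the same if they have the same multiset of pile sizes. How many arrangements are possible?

Enumerating by decreasing first part gives 105 partitions in all.

105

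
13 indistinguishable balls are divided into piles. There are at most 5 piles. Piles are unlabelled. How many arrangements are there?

There are too many to list fully; the first 12 (by largest part) are:
13
12 + 1
11 + 2
11 + 1 + 1
10 + 3
10 + 2 + 1
10 + 1 + 1 + 1
9 + 4
9 + 3 + 1
9 + 2 + 2
9 + 2 + 1 + 1
9 + 1 + 1 + 1 + 1
…and 45 more, for 57 total.

57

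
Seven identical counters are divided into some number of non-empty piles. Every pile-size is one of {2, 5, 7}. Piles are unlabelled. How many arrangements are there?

Listing the qualifying partitions of 7:
7
5, 2
That's 2 in total.

2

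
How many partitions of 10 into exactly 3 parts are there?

8

They are:
8+1+1
7+2+1
6+3+1
6+2+2
5+4+1
5+3+2
4+4+2
4+3+3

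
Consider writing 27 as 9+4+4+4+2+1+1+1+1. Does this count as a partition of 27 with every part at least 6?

No

The parts sum to 27, and the condition 'every summand is at least 6' is violated.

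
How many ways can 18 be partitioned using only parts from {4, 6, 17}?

2

Listing the qualifying partitions of 18:
6,6,6
6,4,4,4
Counting gives 2.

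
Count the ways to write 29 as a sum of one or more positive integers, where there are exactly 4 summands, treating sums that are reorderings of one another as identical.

185

Enumerating by decreasing first part gives 185 partitions in all.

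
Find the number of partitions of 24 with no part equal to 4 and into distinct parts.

Counting exhaustively, 80 partitions satisfy the conditions.

80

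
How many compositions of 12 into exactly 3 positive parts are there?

Equivalently, choose which 2 of the 11 gaps become plus signs: C(11,2) = 55.

55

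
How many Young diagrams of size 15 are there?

176

A full systematic count gives 176.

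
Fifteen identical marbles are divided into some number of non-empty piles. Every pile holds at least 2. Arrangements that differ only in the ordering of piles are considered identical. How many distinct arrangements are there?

41

A partial list (first 12 by largest part):
15
13,2
12,3
11,4
11,2,2
10,5
10,3,2
9,6
9,4,2
9,3,3
9,2,2,2
8,7
…and 29 more, for 41 total.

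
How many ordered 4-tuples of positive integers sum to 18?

680

A composition of 18 into 4 positive parts is chosen by placing 3 dividers among the 17 gaps between 18 units: C(17,3) = 680.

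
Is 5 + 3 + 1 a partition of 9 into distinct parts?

Yes

The parts sum to 9, and the condition 'all summands are distinct' holds.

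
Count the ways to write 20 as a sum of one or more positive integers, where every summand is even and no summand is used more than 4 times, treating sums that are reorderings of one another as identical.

A partial list (first 12 by largest part):
20
18, 2
16, 4
16, 2, 2
14, 6
14, 4, 2
14, 2, 2, 2
12, 8
12, 6, 2
12, 4, 4
12, 4, 2, 2
12, 2, 2, 2, 2
…and 22 more, for 34 total.

34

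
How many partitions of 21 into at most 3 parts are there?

There are too many to list fully; the first 12 (by largest part) are:
21
20, 1
19, 2
19, 1, 1
18, 3
18, 2, 1
17, 4
17, 3, 1
17, 2, 2
16, 5
16, 4, 1
16, 3, 2
…and 36 more, for 48 total.

48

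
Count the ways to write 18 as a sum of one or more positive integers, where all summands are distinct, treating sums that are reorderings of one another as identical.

46

There are too many to list fully; the first 12 (by largest part) are:
18
17 + 1
16 + 2
15 + 3
15 + 2 + 1
14 + 4
14 + 3 + 1
13 + 5
13 + 4 + 1
13 + 3 + 2
12 + 6
12 + 5 + 1
…and 34 more, for 46 total.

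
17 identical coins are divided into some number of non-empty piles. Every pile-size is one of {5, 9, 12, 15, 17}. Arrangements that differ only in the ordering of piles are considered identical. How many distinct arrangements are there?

They are:
17
12+5

2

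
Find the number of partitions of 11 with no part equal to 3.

A partial list (first 12 by largest part):
11
10,1
9,2
9,1,1
8,2,1
8,1,1,1
7,4
7,2,2
7,2,1,1
7,1,1,1,1
6,5
6,4,1
…and 22 more, for 34 total.

34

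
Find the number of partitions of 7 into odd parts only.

5

They are:
7
1,1,5
1,3,3
1,1,1,1,3
1,1,1,1,1,1,1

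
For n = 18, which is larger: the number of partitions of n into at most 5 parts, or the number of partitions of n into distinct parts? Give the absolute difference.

Partitions of 18 into at most 5 parts: 141.
Partitions of 18 into distinct parts: 46.
|141 − 46| = 95.

95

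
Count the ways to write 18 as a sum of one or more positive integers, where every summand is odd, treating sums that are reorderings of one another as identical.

A partial list (first 12 by largest part):
17 + 1
15 + 3
15 + 1 + 1 + 1
13 + 5
13 + 3 + 1 + 1
13 + 1 + 1 + 1 + 1 + 1
11 + 7
11 + 5 + 1 + 1
11 + 3 + 3 + 1
11 + 3 + 1 + 1 + 1 + 1
11 + 1 + 1 + 1 + 1 + 1 + 1 + 1
9 + 9
…and 34 more, for 46 total.

46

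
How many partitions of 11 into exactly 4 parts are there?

11

The partitions of 11 that satisfy the conditions:
8 + 1 + 1 + 1
7 + 2 + 1 + 1
6 + 3 + 1 + 1
6 + 2 + 2 + 1
5 + 4 + 1 + 1
5 + 3 + 2 + 1
5 + 2 + 2 + 2
4 + 4 + 2 + 1
4 + 3 + 3 + 1
4 + 3 + 2 + 2
3 + 3 + 3 + 2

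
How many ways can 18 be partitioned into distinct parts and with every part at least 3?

15

The partitions of 18 that satisfy the conditions:
18
3+15
4+14
5+13
6+12
7+11
3+4+11
8+10
3+5+10
3+6+9
4+5+9
3+7+8
4+6+8
5+6+7
3+4+5+6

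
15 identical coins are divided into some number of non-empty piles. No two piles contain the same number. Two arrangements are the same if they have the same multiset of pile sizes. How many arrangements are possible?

27

A partial list (first 12 by largest part):
15
14,1
13,2
12,3
12,2,1
11,4
11,3,1
10,5
10,4,1
10,3,2
9,6
9,5,1
…and 15 more, for 27 total.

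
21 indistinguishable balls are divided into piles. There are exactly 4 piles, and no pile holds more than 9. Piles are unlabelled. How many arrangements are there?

There are too many to list fully; the first 12 (by largest part) are:
9,9,2,1
9,8,3,1
9,8,2,2
9,7,4,1
9,7,3,2
9,6,5,1
9,6,4,2
9,6,3,3
9,5,5,2
9,5,4,3
9,4,4,4
8,8,4,1
…and 19 more, for 31 total.

31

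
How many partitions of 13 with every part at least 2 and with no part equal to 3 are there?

They are:
13
2 + 11
4 + 9
2 + 2 + 9
5 + 8
6 + 7
2 + 4 + 7
2 + 2 + 2 + 7
2 + 5 + 6
4 + 4 + 5
2 + 2 + 4 + 5
2 + 2 + 2 + 2 + 5

12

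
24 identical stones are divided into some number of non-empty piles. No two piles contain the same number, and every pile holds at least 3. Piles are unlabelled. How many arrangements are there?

A partial list (first 12 by largest part):
24
21 + 3
20 + 4
19 + 5
18 + 6
17 + 7
17 + 4 + 3
16 + 8
16 + 5 + 3
15 + 9
15 + 6 + 3
15 + 5 + 4
…and 26 more, for 38 total.

38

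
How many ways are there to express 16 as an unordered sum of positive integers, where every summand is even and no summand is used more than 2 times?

They are:
16
14,2
12,4
12,2,2
10,6
10,4,2
8,8
8,6,2
8,4,4
8,4,2,2
6,6,4
6,6,2,2
6,4,4,2

13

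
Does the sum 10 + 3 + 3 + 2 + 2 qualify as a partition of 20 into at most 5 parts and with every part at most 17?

Yes

The parts sum to 20, and the condition 'there are at most 5 summands' holds; the condition 'no summand exceeds 17' holds.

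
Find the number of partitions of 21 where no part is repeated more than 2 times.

Enumerating by decreasing first part gives 243 partitions in all.

243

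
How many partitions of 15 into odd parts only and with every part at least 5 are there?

2

Listing the qualifying partitions of 15:
15
5 + 5 + 5
That's 2 in total.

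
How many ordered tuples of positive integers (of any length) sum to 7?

Each of the 6 gaps between 7 units is either a break or not: 2^6 = 64.

64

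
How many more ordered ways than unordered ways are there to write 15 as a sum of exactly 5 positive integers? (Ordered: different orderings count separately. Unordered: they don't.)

Compositions: C(14,4) = 1001.
Unordered (partitions into 5 parts): 30.
Difference: 1001 − 30 = 971.

971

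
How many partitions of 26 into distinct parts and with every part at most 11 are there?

59

A partial list (first 12 by largest part):
5, 10, 11
1, 4, 10, 11
2, 3, 10, 11
6, 9, 11
1, 5, 9, 11
2, 4, 9, 11
1, 2, 3, 9, 11
7, 8, 11
1, 6, 8, 11
2, 5, 8, 11
3, 4, 8, 11
1, 2, 4, 8, 11
…and 47 more, for 59 total.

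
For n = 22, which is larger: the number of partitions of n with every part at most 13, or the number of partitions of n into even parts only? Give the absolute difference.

879

Partitions of 22 with every part at most 13: 935.
Partitions of 22 into even parts only: 56.
|935 − 56| = 879.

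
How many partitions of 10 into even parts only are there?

7

Listing the qualifying partitions of 10:
10
8, 2
6, 4
6, 2, 2
4, 4, 2
4, 2, 2, 2
2, 2, 2, 2, 2
Counting gives 7.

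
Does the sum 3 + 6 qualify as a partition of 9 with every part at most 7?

The parts sum to 9, and the condition 'no summand exceeds 7' holds.

Yes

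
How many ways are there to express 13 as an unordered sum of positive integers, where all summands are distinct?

18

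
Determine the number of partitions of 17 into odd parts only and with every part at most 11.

A partial list (first 12 by largest part):
11, 5, 1
11, 3, 3
11, 3, 1, 1, 1
11, 1, 1, 1, 1, 1, 1
9, 7, 1
9, 5, 3
9, 5, 1, 1, 1
9, 3, 3, 1, 1
9, 3, 1, 1, 1, 1, 1
9, 1, 1, 1, 1, 1, 1, 1, 1
7, 7, 3
7, 7, 1, 1, 1
…and 22 more, for 34 total.

34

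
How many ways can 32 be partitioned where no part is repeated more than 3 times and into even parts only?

A full systematic count gives 132.

132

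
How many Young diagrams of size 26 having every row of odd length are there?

165

There are 165 such partitions.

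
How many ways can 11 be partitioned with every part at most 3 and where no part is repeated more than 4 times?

8

Enumerating:
3,3,3,2
3,3,3,1,1
3,3,2,2,1
3,3,2,1,1,1
3,2,2,2,2
3,2,2,2,1,1
3,2,2,1,1,1,1
2,2,2,2,1,1,1
That's 8 in total.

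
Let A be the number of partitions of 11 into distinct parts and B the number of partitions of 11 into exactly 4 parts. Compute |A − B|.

1

Partitions of 11 into distinct parts: 12.
Partitions of 11 into exactly 4 parts: 11.
|12 − 11| = 1.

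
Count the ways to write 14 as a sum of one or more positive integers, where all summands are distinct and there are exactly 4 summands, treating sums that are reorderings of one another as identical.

5

They are:
8+3+2+1
7+4+2+1
6+5+2+1
6+4+3+1
5+4+3+2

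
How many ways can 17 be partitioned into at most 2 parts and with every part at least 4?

Listing the qualifying partitions of 17:
17
13+4
12+5
11+6
10+7
9+8
That's 6 in total.

6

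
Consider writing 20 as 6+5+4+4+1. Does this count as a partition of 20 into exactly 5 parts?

Yes

The parts sum to 20, and the condition 'there are exactly 5 summands' holds.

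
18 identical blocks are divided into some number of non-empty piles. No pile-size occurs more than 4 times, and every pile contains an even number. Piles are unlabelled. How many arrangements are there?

25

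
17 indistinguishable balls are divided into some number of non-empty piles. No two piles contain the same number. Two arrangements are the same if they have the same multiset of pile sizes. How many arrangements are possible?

A partial list (first 12 by largest part):
17
16 + 1
15 + 2
14 + 3
14 + 2 + 1
13 + 4
13 + 3 + 1
12 + 5
12 + 4 + 1
12 + 3 + 2
11 + 6
11 + 5 + 1
…and 26 more, for 38 total.

38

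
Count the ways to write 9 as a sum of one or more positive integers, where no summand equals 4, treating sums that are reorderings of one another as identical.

They are:
9
8, 1
7, 2
7, 1, 1
6, 3
6, 2, 1
6, 1, 1, 1
5, 3, 1
5, 2, 2
5, 2, 1, 1
5, 1, 1, 1, 1
3, 3, 3
3, 3, 2, 1
3, 3, 1, 1, 1
3, 2, 2, 2
3, 2, 2, 1, 1
3, 2, 1, 1, 1, 1
3, 1, 1, 1, 1, 1, 1
2, 2, 2, 2, 1
2, 2, 2, 1, 1, 1
2, 2, 1, 1, 1, 1, 1
2, 1, 1, 1, 1, 1, 1, 1
1, 1, 1, 1, 1, 1, 1, 1, 1
That's 23 in total.

23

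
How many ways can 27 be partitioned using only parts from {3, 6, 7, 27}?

8

The partitions of 27 that satisfy the conditions:
27
7,7,7,6
7,7,7,3,3
6,6,6,6,3
6,6,6,3,3,3
6,6,3,3,3,3,3
6,3,3,3,3,3,3,3
3,3,3,3,3,3,3,3,3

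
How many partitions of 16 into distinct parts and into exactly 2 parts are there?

7

The partitions of 16 that satisfy the conditions:
15 + 1
14 + 2
13 + 3
12 + 4
11 + 5
10 + 6
9 + 7
Counting gives 7.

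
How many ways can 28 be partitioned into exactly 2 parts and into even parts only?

The partitions of 28 that satisfy the conditions:
2+26
4+24
6+22
8+20
10+18
12+16
14+14

7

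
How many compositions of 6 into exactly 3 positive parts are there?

By stars and bars with positive parts, the count is C(5,2) = 10.

10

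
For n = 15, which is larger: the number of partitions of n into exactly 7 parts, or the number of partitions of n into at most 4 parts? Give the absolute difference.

33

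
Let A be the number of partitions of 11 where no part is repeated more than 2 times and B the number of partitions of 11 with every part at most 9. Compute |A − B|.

Partitions of 11 where no part is repeated more than 2 times: 27.
Partitions of 11 with every part at most 9: 54.
|27 − 54| = 27.

27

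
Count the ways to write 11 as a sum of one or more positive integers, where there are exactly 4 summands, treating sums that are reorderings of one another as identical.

11

Enumerating:
1 + 1 + 1 + 8
1 + 1 + 2 + 7
1 + 1 + 3 + 6
1 + 2 + 2 + 6
1 + 1 + 4 + 5
1 + 2 + 3 + 5
2 + 2 + 2 + 5
1 + 2 + 4 + 4
1 + 3 + 3 + 4
2 + 2 + 3 + 4
2 + 3 + 3 + 3
That's 11 in total.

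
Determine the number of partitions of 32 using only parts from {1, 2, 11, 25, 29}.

A partial list (first 12 by largest part):
29 + 2 + 1
29 + 1 + 1 + 1
25 + 2 + 2 + 2 + 1
25 + 2 + 2 + 1 + 1 + 1
25 + 2 + 1 + 1 + 1 + 1 + 1
25 + 1 + 1 + 1 + 1 + 1 + 1 + 1
11 + 11 + 2 + 2 + 2 + 2 + 2
11 + 11 + 2 + 2 + 2 + 2 + 1 + 1
11 + 11 + 2 + 2 + 2 + 1 + 1 + 1 + 1
11 + 11 + 2 + 2 + 1 + 1 + 1 + 1 + 1 + 1
11 + 11 + 2 + 1 + 1 + 1 + 1 + 1 + 1 + 1 + 1
11 + 11 + 1 + 1 + 1 + 1 + 1 + 1 + 1 + 1 + 1 + 1
…and 28 more, for 40 total.

40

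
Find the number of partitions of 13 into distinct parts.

18

They are:
13
12 + 1
11 + 2
10 + 3
10 + 2 + 1
9 + 4
9 + 3 + 1
8 + 5
8 + 4 + 1
8 + 3 + 2
7 + 6
7 + 5 + 1
7 + 4 + 2
7 + 3 + 2 + 1
6 + 5 + 2
6 + 4 + 3
6 + 4 + 2 + 1
5 + 4 + 3 + 1
Counting gives 18.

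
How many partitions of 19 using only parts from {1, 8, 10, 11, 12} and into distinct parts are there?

2

Listing the qualifying partitions of 19:
11,8
10,8,1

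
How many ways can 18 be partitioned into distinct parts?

46

A partial list (first 12 by largest part):
18
17+1
16+2
15+3
15+2+1
14+4
14+3+1
13+5
13+4+1
13+3+2
12+6
12+5+1
…and 34 more, for 46 total.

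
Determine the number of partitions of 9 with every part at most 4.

18

They are:
1,4,4
2,3,4
1,1,3,4
1,2,2,4
1,1,1,2,4
1,1,1,1,1,4
3,3,3
1,2,3,3
1,1,1,3,3
2,2,2,3
1,1,2,2,3
1,1,1,1,2,3
1,1,1,1,1,1,3
1,2,2,2,2
1,1,1,2,2,2
1,1,1,1,1,2,2
1,1,1,1,1,1,1,2
1,1,1,1,1,1,1,1,1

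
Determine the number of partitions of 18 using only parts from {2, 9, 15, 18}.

3

They are:
18
9+9
2+2+2+2+2+2+2+2+2
Counting gives 3.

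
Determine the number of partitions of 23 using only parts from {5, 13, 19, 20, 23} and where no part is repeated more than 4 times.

Listing the qualifying partitions of 23:
23
13, 5, 5

2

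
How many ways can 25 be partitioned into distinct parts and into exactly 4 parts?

There are too many to list fully; the first 12 (by largest part) are:
19+3+2+1
18+4+2+1
17+5+2+1
17+4+3+1
16+6+2+1
16+5+3+1
16+4+3+2
15+7+2+1
15+6+3+1
15+5+4+1
15+5+3+2
14+8+2+1
…and 42 more, for 54 total.

54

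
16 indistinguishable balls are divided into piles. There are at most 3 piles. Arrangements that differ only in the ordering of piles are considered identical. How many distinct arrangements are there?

A partial list (first 12 by largest part):
16
1,15
2,14
1,1,14
3,13
1,2,13
4,12
1,3,12
2,2,12
5,11
1,4,11
2,3,11
…and 18 more, for 30 total.

30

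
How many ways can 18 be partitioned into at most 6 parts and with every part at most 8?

116

Enumerating by decreasing first part gives 116 partitions in all.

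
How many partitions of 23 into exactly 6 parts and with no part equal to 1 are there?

There are too many to list fully; the first 12 (by largest part) are:
2+2+2+2+2+13
2+2+2+2+3+12
2+2+2+2+4+11
2+2+2+3+3+11
2+2+2+2+5+10
2+2+2+3+4+10
2+2+3+3+3+10
2+2+2+2+6+9
2+2+2+3+5+9
2+2+2+4+4+9
2+2+3+3+4+9
2+3+3+3+3+9
…and 32 more, for 44 total.

44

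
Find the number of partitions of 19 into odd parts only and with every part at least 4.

3

They are:
19
9 + 5 + 5
7 + 7 + 5
Counting gives 3.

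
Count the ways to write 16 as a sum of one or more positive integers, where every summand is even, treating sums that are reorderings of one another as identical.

They are:
16
14+2
12+4
12+2+2
10+6
10+4+2
10+2+2+2
8+8
8+6+2
8+4+4
8+4+2+2
8+2+2+2+2
6+6+4
6+6+2+2
6+4+4+2
6+4+2+2+2
6+2+2+2+2+2
4+4+4+4
4+4+4+2+2
4+4+2+2+2+2
4+2+2+2+2+2+2
2+2+2+2+2+2+2+2
Counting gives 22.

22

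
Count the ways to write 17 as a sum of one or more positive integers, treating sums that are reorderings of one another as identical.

297

A full systematic count gives 297.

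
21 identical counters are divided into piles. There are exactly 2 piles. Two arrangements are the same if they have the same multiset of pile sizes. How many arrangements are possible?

10

Listing the qualifying partitions of 21:
1+20
2+19
3+18
4+17
5+16
6+15
7+14
8+13
9+12
10+11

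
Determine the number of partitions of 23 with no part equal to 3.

628

Direct enumeration gives 628 partitions.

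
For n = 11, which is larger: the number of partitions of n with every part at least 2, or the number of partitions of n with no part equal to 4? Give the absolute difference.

27

Partitions of 11 with every part at least 2: 14.
Partitions of 11 with no part equal to 4: 41.
|14 − 41| = 27.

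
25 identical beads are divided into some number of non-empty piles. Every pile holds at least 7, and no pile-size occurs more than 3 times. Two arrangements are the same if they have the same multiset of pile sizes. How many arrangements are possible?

11

Listing the qualifying partitions of 25:
25
18 + 7
17 + 8
16 + 9
15 + 10
14 + 11
13 + 12
11 + 7 + 7
10 + 8 + 7
9 + 9 + 7
9 + 8 + 8
Counting gives 11.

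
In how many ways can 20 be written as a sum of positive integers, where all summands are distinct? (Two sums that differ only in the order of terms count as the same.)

A partial list (first 12 by largest part):
20
19 + 1
18 + 2
17 + 3
17 + 2 + 1
16 + 4
16 + 3 + 1
15 + 5
15 + 4 + 1
15 + 3 + 2
14 + 6
14 + 5 + 1
…and 52 more, for 64 total.

64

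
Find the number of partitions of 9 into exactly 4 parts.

6

Listing the qualifying partitions of 9:
6, 1, 1, 1
5, 2, 1, 1
4, 3, 1, 1
4, 2, 2, 1
3, 3, 2, 1
3, 2, 2, 2
That's 6 in total.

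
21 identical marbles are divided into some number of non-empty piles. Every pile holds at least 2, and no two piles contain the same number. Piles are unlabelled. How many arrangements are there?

There are too many to list fully; the first 12 (by largest part) are:
21
2,19
3,18
4,17
5,16
2,3,16
6,15
2,4,15
7,14
2,5,14
3,4,14
8,13
…and 29 more, for 41 total.

41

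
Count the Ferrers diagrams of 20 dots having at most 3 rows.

44

There are too many to list fully; the first 12 (by largest part) are:
20
19 + 1
18 + 2
18 + 1 + 1
17 + 3
17 + 2 + 1
16 + 4
16 + 3 + 1
16 + 2 + 2
15 + 5
15 + 4 + 1
15 + 3 + 2
…and 32 more, for 44 total.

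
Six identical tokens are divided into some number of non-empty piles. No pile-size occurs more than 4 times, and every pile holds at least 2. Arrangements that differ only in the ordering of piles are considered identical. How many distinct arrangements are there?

4

Enumerating:
6
2,4
3,3
2,2,2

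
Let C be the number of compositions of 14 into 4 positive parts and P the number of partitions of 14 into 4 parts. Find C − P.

263

Ordered (compositions into 4 parts): C(13,3) = 286.
Unordered (partitions into 4 parts): 23.
Difference: 286 − 23 = 263.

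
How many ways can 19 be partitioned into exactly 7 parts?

65

There are too many to list fully; the first 12 (by largest part) are:
13+1+1+1+1+1+1
12+2+1+1+1+1+1
11+3+1+1+1+1+1
11+2+2+1+1+1+1
10+4+1+1+1+1+1
10+3+2+1+1+1+1
10+2+2+2+1+1+1
9+5+1+1+1+1+1
9+4+2+1+1+1+1
9+3+3+1+1+1+1
9+3+2+2+1+1+1
9+2+2+2+2+1+1
…and 53 more, for 65 total.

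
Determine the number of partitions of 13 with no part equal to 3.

59

A partial list (first 12 by largest part):
13
12, 1
11, 2
11, 1, 1
10, 2, 1
10, 1, 1, 1
9, 4
9, 2, 2
9, 2, 1, 1
9, 1, 1, 1, 1
8, 5
8, 4, 1
…and 47 more, for 59 total.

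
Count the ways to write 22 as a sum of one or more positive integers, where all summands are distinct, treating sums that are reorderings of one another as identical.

89

Systematic enumeration (by largest part, then next-largest, …) yields 89.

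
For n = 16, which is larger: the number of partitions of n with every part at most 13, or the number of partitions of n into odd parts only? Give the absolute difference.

195

Partitions of 16 with every part at most 13: 227.
Partitions of 16 into odd parts only: 32.
|227 − 32| = 195.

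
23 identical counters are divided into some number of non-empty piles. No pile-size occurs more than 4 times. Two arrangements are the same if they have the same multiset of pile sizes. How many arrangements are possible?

769

Counting exhaustively, 769 partitions satisfy the conditions.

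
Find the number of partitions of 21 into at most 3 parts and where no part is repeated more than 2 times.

A partial list (first 12 by largest part):
21
20, 1
19, 2
19, 1, 1
18, 3
18, 2, 1
17, 4
17, 3, 1
17, 2, 2
16, 5
16, 4, 1
16, 3, 2
…and 35 more, for 47 total.

47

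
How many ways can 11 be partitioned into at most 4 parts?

A partial list (first 12 by largest part):
11
1 + 10
2 + 9
1 + 1 + 9
3 + 8
1 + 2 + 8
1 + 1 + 1 + 8
4 + 7
1 + 3 + 7
2 + 2 + 7
1 + 1 + 2 + 7
5 + 6
…and 15 more, for 27 total.

27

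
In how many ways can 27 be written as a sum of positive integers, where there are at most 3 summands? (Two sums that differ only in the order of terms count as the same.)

Enumerating by decreasing first part gives 75 partitions in all.

75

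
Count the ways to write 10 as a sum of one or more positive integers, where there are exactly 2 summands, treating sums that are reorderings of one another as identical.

5

Listing the qualifying partitions of 10:
1+9
2+8
3+7
4+6
5+5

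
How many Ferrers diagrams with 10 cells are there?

42

There are too many to list fully; the first 12 (by largest part) are:
10
9,1
8,2
8,1,1
7,3
7,2,1
7,1,1,1
6,4
6,3,1
6,2,2
6,2,1,1
6,1,1,1,1
…and 30 more, for 42 total.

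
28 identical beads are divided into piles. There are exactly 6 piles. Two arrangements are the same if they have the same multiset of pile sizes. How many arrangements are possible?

391

Systematic enumeration (by largest part, then next-largest, …) yields 391.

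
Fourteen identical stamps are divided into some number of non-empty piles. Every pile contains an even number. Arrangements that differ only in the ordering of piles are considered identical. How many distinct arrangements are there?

15

They are:
14
12 + 2
10 + 4
10 + 2 + 2
8 + 6
8 + 4 + 2
8 + 2 + 2 + 2
6 + 6 + 2
6 + 4 + 4
6 + 4 + 2 + 2
6 + 2 + 2 + 2 + 2
4 + 4 + 4 + 2
4 + 4 + 2 + 2 + 2
4 + 2 + 2 + 2 + 2 + 2
2 + 2 + 2 + 2 + 2 + 2 + 2
That's 15 in total.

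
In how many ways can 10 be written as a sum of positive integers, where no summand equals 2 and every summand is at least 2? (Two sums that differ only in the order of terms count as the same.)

5

Enumerating:
10
7, 3
6, 4
5, 5
4, 3, 3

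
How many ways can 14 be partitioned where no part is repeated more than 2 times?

A partial list (first 12 by largest part):
14
13,1
12,2
12,1,1
11,3
11,2,1
10,4
10,3,1
10,2,2
10,2,1,1
9,5
9,4,1
…and 45 more, for 57 total.

57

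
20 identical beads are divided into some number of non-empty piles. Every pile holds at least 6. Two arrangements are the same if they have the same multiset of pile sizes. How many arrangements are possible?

The partitions of 20 that satisfy the conditions:
20
14+6
13+7
12+8
11+9
10+10
8+6+6
7+7+6

8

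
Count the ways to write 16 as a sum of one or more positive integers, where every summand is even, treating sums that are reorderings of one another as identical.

22

Enumerating:
16
14,2
12,4
12,2,2
10,6
10,4,2
10,2,2,2
8,8
8,6,2
8,4,4
8,4,2,2
8,2,2,2,2
6,6,4
6,6,2,2
6,4,4,2
6,4,2,2,2
6,2,2,2,2,2
4,4,4,4
4,4,4,2,2
4,4,2,2,2,2
4,2,2,2,2,2,2
2,2,2,2,2,2,2,2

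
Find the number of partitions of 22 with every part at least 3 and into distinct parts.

28

A partial list (first 12 by largest part):
22
19, 3
18, 4
17, 5
16, 6
15, 7
15, 4, 3
14, 8
14, 5, 3
13, 9
13, 6, 3
13, 5, 4
…and 16 more, for 28 total.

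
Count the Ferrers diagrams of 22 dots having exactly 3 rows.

40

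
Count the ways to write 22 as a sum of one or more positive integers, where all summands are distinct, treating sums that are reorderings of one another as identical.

Systematic enumeration (by largest part, then next-largest, …) yields 89.

89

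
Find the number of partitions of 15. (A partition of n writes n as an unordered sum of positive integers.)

176

A full systematic count gives 176.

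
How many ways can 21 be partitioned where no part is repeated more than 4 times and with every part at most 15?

487

Counting exhaustively, 487 partitions satisfy the conditions.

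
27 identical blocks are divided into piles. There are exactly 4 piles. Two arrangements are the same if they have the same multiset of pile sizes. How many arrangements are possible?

150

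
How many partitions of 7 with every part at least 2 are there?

4

The partitions of 7 that satisfy the conditions:
7
2 + 5
3 + 4
2 + 2 + 3
That's 4 in total.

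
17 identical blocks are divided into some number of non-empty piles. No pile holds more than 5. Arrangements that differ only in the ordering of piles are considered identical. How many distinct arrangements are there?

Counting exhaustively, 119 partitions satisfy the conditions.

119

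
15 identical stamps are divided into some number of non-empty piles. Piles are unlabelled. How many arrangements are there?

176

Counting exhaustively, 176 partitions satisfy the conditions.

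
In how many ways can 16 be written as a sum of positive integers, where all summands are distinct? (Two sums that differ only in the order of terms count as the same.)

32

A partial list (first 12 by largest part):
16
1,15
2,14
3,13
1,2,13
4,12
1,3,12
5,11
1,4,11
2,3,11
6,10
1,5,10
…and 20 more, for 32 total.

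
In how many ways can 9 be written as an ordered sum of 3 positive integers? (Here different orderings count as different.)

Place 2 bars in the 8 internal gaps of a row of 9 dots: C(8,2) = 28.

28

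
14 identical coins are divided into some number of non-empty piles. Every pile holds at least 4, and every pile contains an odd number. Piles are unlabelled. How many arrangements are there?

The partitions of 14 that satisfy the conditions:
9,5
7,7

2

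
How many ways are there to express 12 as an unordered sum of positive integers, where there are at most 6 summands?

58

There are too many to list fully; the first 12 (by largest part) are:
12
1,11
2,10
1,1,10
3,9
1,2,9
1,1,1,9
4,8
1,3,8
2,2,8
1,1,2,8
1,1,1,1,8
…and 46 more, for 58 total.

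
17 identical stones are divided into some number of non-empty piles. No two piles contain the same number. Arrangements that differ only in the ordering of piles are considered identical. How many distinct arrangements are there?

There are too many to list fully; the first 12 (by largest part) are:
17
1,16
2,15
3,14
1,2,14
4,13
1,3,13
5,12
1,4,12
2,3,12
6,11
1,5,11
…and 26 more, for 38 total.

38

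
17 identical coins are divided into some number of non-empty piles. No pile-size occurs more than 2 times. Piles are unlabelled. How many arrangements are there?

108

Counting exhaustively, 108 partitions satisfy the conditions.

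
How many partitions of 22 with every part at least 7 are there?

They are:
22
15 + 7
14 + 8
13 + 9
12 + 10
11 + 11
8 + 7 + 7

7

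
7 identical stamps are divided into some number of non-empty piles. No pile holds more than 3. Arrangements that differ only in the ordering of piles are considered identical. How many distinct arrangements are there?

Listing the qualifying partitions of 7:
3,3,1
3,2,2
3,2,1,1
3,1,1,1,1
2,2,2,1
2,2,1,1,1
2,1,1,1,1,1
1,1,1,1,1,1,1
That's 8 in total.

8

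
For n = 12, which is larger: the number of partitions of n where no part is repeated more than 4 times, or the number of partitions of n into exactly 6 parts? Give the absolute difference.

Partitions of 12 where no part is repeated more than 4 times: 60.
Partitions of 12 into exactly 6 parts: 11.
|60 − 11| = 49.

49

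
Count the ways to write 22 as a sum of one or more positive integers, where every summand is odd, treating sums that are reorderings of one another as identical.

Enumerating by decreasing first part gives 89 partitions in all.

89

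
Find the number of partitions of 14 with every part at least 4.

7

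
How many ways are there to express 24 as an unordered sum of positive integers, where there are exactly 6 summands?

199

Systematic enumeration (by largest part, then next-largest, …) yields 199.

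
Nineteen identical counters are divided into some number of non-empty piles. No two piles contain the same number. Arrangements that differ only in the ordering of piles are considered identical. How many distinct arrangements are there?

54

A partial list (first 12 by largest part):
19
18 + 1
17 + 2
16 + 3
16 + 2 + 1
15 + 4
15 + 3 + 1
14 + 5
14 + 4 + 1
14 + 3 + 2
13 + 6
13 + 5 + 1
…and 42 more, for 54 total.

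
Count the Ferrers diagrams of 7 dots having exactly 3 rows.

4

They are:
5,1,1
4,2,1
3,3,1
3,2,2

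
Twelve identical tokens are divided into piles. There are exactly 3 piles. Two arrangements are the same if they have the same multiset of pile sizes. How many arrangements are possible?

12

Listing the qualifying partitions of 12:
10 + 1 + 1
9 + 2 + 1
8 + 3 + 1
8 + 2 + 2
7 + 4 + 1
7 + 3 + 2
6 + 5 + 1
6 + 4 + 2
6 + 3 + 3
5 + 5 + 2
5 + 4 + 3
4 + 4 + 4
Counting gives 12.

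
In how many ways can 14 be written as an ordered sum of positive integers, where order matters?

The number of compositions of n is 2^(n−1); here 2^13 = 8192.

8192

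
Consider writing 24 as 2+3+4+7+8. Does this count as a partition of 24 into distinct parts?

Yes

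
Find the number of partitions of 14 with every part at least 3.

The partitions of 14 that satisfy the conditions:
14
11+3
10+4
9+5
8+6
8+3+3
7+7
7+4+3
6+5+3
6+4+4
5+5+4
5+3+3+3
4+4+3+3

13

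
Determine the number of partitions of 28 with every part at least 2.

708

There are 708 such partitions.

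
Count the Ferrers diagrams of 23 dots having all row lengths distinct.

104

A full systematic count gives 104.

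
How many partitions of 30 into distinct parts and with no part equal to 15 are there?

Enumerating by decreasing first part gives 270 partitions in all.

270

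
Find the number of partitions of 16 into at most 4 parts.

A partial list (first 12 by largest part):
16
15, 1
14, 2
14, 1, 1
13, 3
13, 2, 1
13, 1, 1, 1
12, 4
12, 3, 1
12, 2, 2
12, 2, 1, 1
11, 5
…and 52 more, for 64 total.

64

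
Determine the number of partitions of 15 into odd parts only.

27

A partial list (first 12 by largest part):
15
13, 1, 1
11, 3, 1
11, 1, 1, 1, 1
9, 5, 1
9, 3, 3
9, 3, 1, 1, 1
9, 1, 1, 1, 1, 1, 1
7, 7, 1
7, 5, 3
7, 5, 1, 1, 1
7, 3, 3, 1, 1
…and 15 more, for 27 total.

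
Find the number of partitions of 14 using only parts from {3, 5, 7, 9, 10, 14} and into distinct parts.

The partitions of 14 that satisfy the conditions:
14
9,5
That's 2 in total.

2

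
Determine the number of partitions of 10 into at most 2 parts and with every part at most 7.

3

Enumerating:
7, 3
6, 4
5, 5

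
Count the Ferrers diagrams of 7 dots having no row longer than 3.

8

Enumerating:
3, 3, 1
3, 2, 2
3, 2, 1, 1
3, 1, 1, 1, 1
2, 2, 2, 1
2, 2, 1, 1, 1
2, 1, 1, 1, 1, 1
1, 1, 1, 1, 1, 1, 1
That's 8 in total.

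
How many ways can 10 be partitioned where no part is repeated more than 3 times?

A partial list (first 12 by largest part):
10
1, 9
2, 8
1, 1, 8
3, 7
1, 2, 7
1, 1, 1, 7
4, 6
1, 3, 6
2, 2, 6
1, 1, 2, 6
5, 5
…and 17 more, for 29 total.

29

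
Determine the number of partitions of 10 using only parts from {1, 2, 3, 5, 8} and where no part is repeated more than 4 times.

Listing the qualifying partitions of 10:
8,2
8,1,1
5,5
5,3,2
5,3,1,1
5,2,2,1
5,2,1,1,1
3,3,3,1
3,3,2,2
3,3,2,1,1
3,3,1,1,1,1
3,2,2,2,1
3,2,2,1,1,1
2,2,2,2,1,1
2,2,2,1,1,1,1

15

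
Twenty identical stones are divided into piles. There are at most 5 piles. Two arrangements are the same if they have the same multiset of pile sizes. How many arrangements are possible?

192

Enumerating by decreasing first part gives 192 partitions in all.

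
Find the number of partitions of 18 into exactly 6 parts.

A partial list (first 12 by largest part):
13,1,1,1,1,1
12,2,1,1,1,1
11,3,1,1,1,1
11,2,2,1,1,1
10,4,1,1,1,1
10,3,2,1,1,1
10,2,2,2,1,1
9,5,1,1,1,1
9,4,2,1,1,1
9,3,3,1,1,1
9,3,2,2,1,1
9,2,2,2,2,1
…and 46 more, for 58 total.

58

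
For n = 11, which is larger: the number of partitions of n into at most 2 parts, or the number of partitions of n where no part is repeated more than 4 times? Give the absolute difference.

Partitions of 11 into at most 2 parts: 6.
Partitions of 11 where no part is repeated more than 4 times: 44.
|6 − 44| = 38.

38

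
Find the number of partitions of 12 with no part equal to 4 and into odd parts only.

15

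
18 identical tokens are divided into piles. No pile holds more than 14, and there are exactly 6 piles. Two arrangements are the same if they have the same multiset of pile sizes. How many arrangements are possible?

58

There are too many to list fully; the first 12 (by largest part) are:
13+1+1+1+1+1
12+2+1+1+1+1
11+3+1+1+1+1
11+2+2+1+1+1
10+4+1+1+1+1
10+3+2+1+1+1
10+2+2+2+1+1
9+5+1+1+1+1
9+4+2+1+1+1
9+3+3+1+1+1
9+3+2+2+1+1
9+2+2+2+2+1
…and 46 more, for 58 total.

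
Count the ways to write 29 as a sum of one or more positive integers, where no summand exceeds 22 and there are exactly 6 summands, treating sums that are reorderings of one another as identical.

452

A full systematic count gives 452.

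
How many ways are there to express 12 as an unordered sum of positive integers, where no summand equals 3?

A partial list (first 12 by largest part):
12
11, 1
10, 2
10, 1, 1
9, 2, 1
9, 1, 1, 1
8, 4
8, 2, 2
8, 2, 1, 1
8, 1, 1, 1, 1
7, 5
7, 4, 1
…and 35 more, for 47 total.

47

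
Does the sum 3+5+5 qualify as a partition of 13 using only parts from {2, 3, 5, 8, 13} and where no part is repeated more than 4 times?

Yes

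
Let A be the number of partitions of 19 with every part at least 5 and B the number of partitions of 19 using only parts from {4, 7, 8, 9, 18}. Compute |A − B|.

Partitions of 19 with every part at least 5: 10.
Partitions of 19 using only parts from {4, 7, 8, 9, 18}: 2.
|10 − 2| = 8.

8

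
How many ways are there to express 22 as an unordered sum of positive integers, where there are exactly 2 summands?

Listing the qualifying partitions of 22:
1+21
2+20
3+19
4+18
5+17
6+16
7+15
8+14
9+13
10+12
11+11
Counting gives 11.

11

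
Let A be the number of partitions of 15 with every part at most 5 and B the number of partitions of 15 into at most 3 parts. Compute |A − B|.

57

Partitions of 15 with every part at most 5: 84.
Partitions of 15 into at most 3 parts: 27.
|84 − 27| = 57.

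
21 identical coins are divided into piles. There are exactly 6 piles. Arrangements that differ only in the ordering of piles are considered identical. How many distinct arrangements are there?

Enumerating by decreasing first part gives 110 partitions in all.

110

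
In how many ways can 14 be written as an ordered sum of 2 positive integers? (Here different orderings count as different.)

By stars and bars with positive parts, the count is C(13,1) = 13.

13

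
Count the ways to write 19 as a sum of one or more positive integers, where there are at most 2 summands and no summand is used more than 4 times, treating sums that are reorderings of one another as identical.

10

Enumerating:
19
1, 18
2, 17
3, 16
4, 15
5, 14
6, 13
7, 12
8, 11
9, 10
That's 10 in total.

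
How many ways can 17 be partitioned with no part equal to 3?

Enumerating by decreasing first part gives 162 partitions in all.

162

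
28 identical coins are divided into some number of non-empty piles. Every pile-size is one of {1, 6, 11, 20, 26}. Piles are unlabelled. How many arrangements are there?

13

They are:
26+1+1
20+6+1+1
20+1+1+1+1+1+1+1+1
11+11+6
11+11+1+1+1+1+1+1
11+6+6+1+1+1+1+1
11+6+1+1+1+1+1+1+1+1+1+1+1
11+1+1+1+1+1+1+1+1+1+1+1+1+1+1+1+1+1
6+6+6+6+1+1+1+1
6+6+6+1+1+1+1+1+1+1+1+1+1
6+6+1+1+1+1+1+1+1+1+1+1+1+1+1+1+1+1
6+1+1+1+1+1+1+1+1+1+1+1+1+1+1+1+1+1+1+1+1+1+1
1+1+1+1+1+1+1+1+1+1+1+1+1+1+1+1+1+1+1+1+1+1+1+1+1+1+1+1
That's 13 in total.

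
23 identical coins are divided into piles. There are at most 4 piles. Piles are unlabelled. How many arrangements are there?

150

A full systematic count gives 150.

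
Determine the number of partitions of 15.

176

Enumerating by decreasing first part gives 176 partitions in all.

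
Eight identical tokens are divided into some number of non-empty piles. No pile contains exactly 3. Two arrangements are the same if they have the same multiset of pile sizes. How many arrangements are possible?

The partitions of 8 that satisfy the conditions:
8
7+1
6+2
6+1+1
5+2+1
5+1+1+1
4+4
4+2+2
4+2+1+1
4+1+1+1+1
2+2+2+2
2+2+2+1+1
2+2+1+1+1+1
2+1+1+1+1+1+1
1+1+1+1+1+1+1+1
Counting gives 15.

15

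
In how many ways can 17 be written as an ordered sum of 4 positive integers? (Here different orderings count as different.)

A composition of 17 into 4 positive parts is chosen by placing 3 dividers among the 16 gaps between 17 units: C(16,3) = 560.

560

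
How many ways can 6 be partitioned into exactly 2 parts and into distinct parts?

They are:
1,5
2,4
Counting gives 2.

2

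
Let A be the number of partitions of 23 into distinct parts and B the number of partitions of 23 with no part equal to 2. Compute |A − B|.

359

Partitions of 23 into distinct parts: 104.
Partitions of 23 with no part equal to 2: 463.
|104 − 463| = 359.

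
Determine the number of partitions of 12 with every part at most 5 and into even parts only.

4

The partitions of 12 that satisfy the conditions:
4+4+4
4+4+2+2
4+2+2+2+2
2+2+2+2+2+2
Counting gives 4.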